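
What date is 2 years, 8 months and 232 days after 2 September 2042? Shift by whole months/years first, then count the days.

Advancing 2 years, 8 months and 232 days from September 2, 2042: first the month/year part, then the days.
+2 years → 2044; month 9 + 8 = 17, which is month 5 of year 2045 → May 2045.
Day 2 is valid in May, giving May 2, 2045.
Now add 232 days from May 2, 2045.
May has 31 days, so 31 − 2 = 29 days remain after May 2, 2045; 232 − 29 = 203 left.
June 2045 has 30 days: 203 − 30 = 173 left.
July 2045 has 31 days: 173 − 31 = 142 left.
August 2045 has 31 days: 142 − 31 = 111 left.
September 2045 has 30 days: 111 − 30 = 81 left.
October 2045 has 31 days: 81 − 31 = 50 left.
November 2045 has 30 days: 50 − 30 = 20 left.
20 days into December 2045 → December 20, 2045.

December 20, 2045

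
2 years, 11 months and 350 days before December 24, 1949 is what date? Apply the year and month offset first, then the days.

February 8, 1946

Subtracting 2 years, 11 months and 350 days from December 24, 1949: first the month/year part, then the days.
-2 years → 1947; month 12 − 11 = 1 → January 1947.
Day 24 is valid in January, giving January 24, 1947.
Now subtract 350 days from January 24, 1947.
Going back 24 days from January 24, 1947 reaches the end of the previous month; 350 − 24 = 326 left.
December 1946 has 31 days: 326 − 31 = 295 left.
November 1946 has 30 days: 295 − 30 = 265 left.
October 1946 has 31 days: 265 − 31 = 234 left.
September 1946 has 30 days: 234 − 30 = 204 left.
August 1946 has 31 days: 204 − 31 = 173 left.
July 1946 has 31 days: 173 − 31 = 142 left.
June 1946 has 30 days: 142 − 30 = 112 left.
May 1946 has 31 days: 112 − 31 = 81 left.
April 1946 has 30 days: 81 − 30 = 51 left.
March 1946 has 31 days: 51 − 31 = 20 left.
February 1946 has 28 days; 28 − 20 = 8 → February 8, 1946.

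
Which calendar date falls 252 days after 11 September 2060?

May 21, 2061

Adding 252 days from September 11, 2060.
September has 30 days, so 30 − 11 = 19 days remain after September 11, 2060; 252 − 19 = 233 left.
October 2060 has 31 days: 233 − 31 = 202 left.
November 2060 has 30 days: 202 − 30 = 172 left.
December 2060 has 31 days: 172 − 31 = 141 left.
January 2061 has 31 days: 141 − 31 = 110 left.
February 2061 has 28 days (2061 is not a leap year): 110 − 28 = 82 left.
March 2061 has 31 days: 82 − 31 = 51 left.
April 2061 has 30 days: 51 − 30 = 21 left.
21 days into May 2061 → May 21, 2061.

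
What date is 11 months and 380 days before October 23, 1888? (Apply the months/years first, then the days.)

November 8, 1886

Counting back 11 months and 380 days from October 23, 1888: first the month/year part, then the days.
month 10 − 11 = -1, which is month 11 of year 1887 → November 1887.
Day 23 is valid in November, giving November 23, 1887.
Now subtract 380 days from November 23, 1887.
Going back 23 days from November 23, 1887 reaches the end of the previous month; 380 − 23 = 357 left.
October 1887 has 31 days: 357 − 31 = 326 left.
September 1887 has 30 days: 326 − 30 = 296 left.
August 1887 has 31 days: 296 − 31 = 265 left.
July 1887 has 31 days: 265 − 31 = 234 left.
June 1887 has 30 days: 234 − 30 = 204 left.
May 1887 has 31 days: 204 − 31 = 173 left.
April 1887 has 30 days: 173 − 30 = 143 left.
March 1887 has 31 days: 143 − 31 = 112 left.
February 1887 has 28 days (1887 is not a leap year): 112 − 28 = 84 left.
January 1887 has 31 days: 84 − 31 = 53 left.
December 1886 has 31 days: 53 − 31 = 22 left.
November 1886 has 30 days; 30 − 22 = 8 → November 8, 1886.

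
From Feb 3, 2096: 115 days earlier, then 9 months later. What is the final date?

Going back 115 days from February 3, 2096:
Going back 3 days from February 3, 2096 reaches the end of the previous month; 115 − 3 = 112 left.
January 2096 has 31 days: 112 − 31 = 81 left.
December 2095 has 31 days: 81 − 31 = 50 left.
November 2095 has 30 days: 50 − 30 = 20 left.
October 2095 has 31 days; 31 − 20 = 11 → October 11, 2095.
Adding 9 months from October 11, 2095:
month 10 + 9 = 19, which is month 7 of year 2096 → July 2096.
Day 11 is valid in July, giving July 11, 2096.

July 11, 2096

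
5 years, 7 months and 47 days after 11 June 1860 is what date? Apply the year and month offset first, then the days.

February 27, 1866

Advancing 5 years, 7 months and 47 days from June 11, 1860: first the month/year part, then the days.
+5 years → 1865; month 6 + 7 = 13, which is month 1 of year 1866 → January 1866.
Day 11 is valid in January, giving January 11, 1866.
Now add 47 days from January 11, 1866.
January has 31 days, so 31 − 11 = 20 days remain after January 11, 1866; 47 − 20 = 27 left.
27 days into February 1866 → February 27, 1866.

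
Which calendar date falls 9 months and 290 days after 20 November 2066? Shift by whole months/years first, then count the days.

June 5, 2068

Advancing 9 months and 290 days from November 20, 2066: first the month/year part, then the days.
month 11 + 9 = 20, which is month 8 of year 2067 → August 2067.
Day 20 is valid in August, giving August 20, 2067.
Now add 290 days from August 20, 2067.
August has 31 days, so 31 − 20 = 11 days remain after August 20, 2067; 290 − 11 = 279 left.
September 2067 has 30 days: 279 − 30 = 249 left.
October 2067 has 31 days: 249 − 31 = 218 left.
November 2067 has 30 days: 218 − 30 = 188 left.
December 2067 has 31 days: 188 − 31 = 157 left.
January 2068 has 31 days: 157 − 31 = 126 left.
February 2068 has 29 days (2068 is a leap year): 126 − 29 = 97 left.
March 2068 has 31 days: 97 − 31 = 66 left.
April 2068 has 30 days: 66 − 30 = 36 left.
May 2068 has 31 days: 36 − 31 = 5 left.
5 days into June 2068 → June 5, 2068.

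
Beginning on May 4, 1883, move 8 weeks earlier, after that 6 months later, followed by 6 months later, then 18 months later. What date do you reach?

Going back 8 weeks (= 56 days) from May 4, 1883:
Going back 4 days from May 4, 1883 reaches the end of the previous month; 56 − 4 = 52 left.
April 1883 has 30 days: 52 − 30 = 22 left.
March 1883 has 31 days; 31 − 22 = 9 → March 9, 1883.
Adding 6 months from March 9, 1883:
month 3 + 6 = 9 → September 1883.
Day 9 is valid in September, giving September 9, 1883.
Adding 6 months from September 9, 1883:
month 9 + 6 = 15, which is month 3 of year 1884 → March 1884.
Day 9 is valid in March, giving March 9, 1884.
Advancing 18 months from March 9, 1884:
month 3 + 18 = 21, which is month 9 of year 1885 → September 1885.
Day 9 is valid in September, giving September 9, 1885.

September 9, 1885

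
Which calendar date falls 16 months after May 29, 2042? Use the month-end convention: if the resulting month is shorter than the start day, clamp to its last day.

September 29, 2043

Adding 16 months from May 29, 2042.
month 5 + 16 = 21, which is month 9 of year 2043 → September 2043.
Day 29 is valid in September, giving September 29, 2043.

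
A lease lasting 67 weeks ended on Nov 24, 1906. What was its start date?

Counting back 67 weeks = 469 days from November 24, 1906.
Going back 24 days from November 24, 1906 reaches the end of the previous month; 469 − 24 = 445 left.
October 1906 has 31 days: 445 − 31 = 414 left.
September 1906 has 30 days: 414 − 30 = 384 left.
August 1906 has 31 days: 384 − 31 = 353 left.
July 1906 has 31 days: 353 − 31 = 322 left.
June 1906 has 30 days: 322 − 30 = 292 left.
May 1906 has 31 days: 292 − 31 = 261 left.
April 1906 has 30 days: 261 − 30 = 231 left.
March 1906 has 31 days: 231 − 31 = 200 left.
February 1906 has 28 days (1906 is not a leap year): 200 − 28 = 172 left.
January 1906 has 31 days: 172 − 31 = 141 left.
December 1905 has 31 days: 141 − 31 = 110 left.
November 1905 has 30 days: 110 − 30 = 80 left.
October 1905 has 31 days: 80 − 31 = 49 left.
September 1905 has 30 days: 49 − 30 = 19 left.
August 1905 has 31 days; 31 − 19 = 12 → August 12, 1905.

August 12, 1905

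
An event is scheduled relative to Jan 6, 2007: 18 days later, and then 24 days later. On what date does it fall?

February 17, 2007

Advancing 18 days from January 6, 2007:
January has 31 days; 6 + 18 = 24, still in January.
Adding 24 days from January 24, 2007:
January has 31 days, so 31 − 24 = 7 days remain after January 24, 2007; 24 − 7 = 17 left.
17 days into February 2007 → February 17, 2007.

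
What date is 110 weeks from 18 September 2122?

October 27, 2124

Counting forward 110 weeks = 770 days from September 18, 2122.
September has 30 days, so 30 − 18 = 12 days remain after September 18, 2122; 770 − 12 = 758 left.
October 2122 has 31 days: 758 − 31 = 727 left.
November 2122 has 30 days: 727 − 30 = 697 left.
December 2122 has 31 days: 697 − 31 = 666 left.
January 2123 has 31 days: 666 − 31 = 635 left.
February 2123 has 28 days (2123 is not a leap year): 635 − 28 = 607 left.
March 2123 has 31 days: 607 − 31 = 576 left.
April 2123 has 30 days: 576 − 30 = 546 left.
May 2123 has 31 days: 546 − 31 = 515 left.
June 2123 has 30 days: 515 − 30 = 485 left.
July 2123 has 31 days: 485 − 31 = 454 left.
August 2123 has 31 days: 454 − 31 = 423 left.
September 2123 has 30 days: 423 − 30 = 393 left.
October 2123 has 31 days: 393 − 31 = 362 left.
November 2123 has 30 days: 362 − 30 = 332 left.
December 2123 has 31 days: 332 − 31 = 301 left.
January 2124 has 31 days: 301 − 31 = 270 left.
February 2124 has 29 days (2124 is a leap year): 270 − 29 = 241 left.
March 2124 has 31 days: 241 − 31 = 210 left.
April 2124 has 30 days: 210 − 30 = 180 left.
May 2124 has 31 days: 180 − 31 = 149 left.
June 2124 has 30 days: 149 − 30 = 119 left.
July 2124 has 31 days: 119 − 31 = 88 left.
August 2124 has 31 days: 88 − 31 = 57 left.
September 2124 has 30 days: 57 − 30 = 27 left.
27 days into October 2124 → October 27, 2124.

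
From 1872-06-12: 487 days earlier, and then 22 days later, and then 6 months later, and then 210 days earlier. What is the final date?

February 7, 1871

Counting back 487 days from June 12, 1872:
Going back 12 days from June 12, 1872 reaches the end of the previous month; 487 − 12 = 475 left.
May 1872 has 31 days: 475 − 31 = 444 left.
April 1872 has 30 days: 444 − 30 = 414 left.
March 1872 has 31 days: 414 − 31 = 383 left.
February 1872 has 29 days (1872 is a leap year): 383 − 29 = 354 left.
January 1872 has 31 days: 354 − 31 = 323 left.
December 1871 has 31 days: 323 − 31 = 292 left.
November 1871 has 30 days: 292 − 30 = 262 left.
October 1871 has 31 days: 262 − 31 = 231 left.
September 1871 has 30 days: 231 − 30 = 201 left.
August 1871 has 31 days: 201 − 31 = 170 left.
July 1871 has 31 days: 170 − 31 = 139 left.
June 1871 has 30 days: 139 − 30 = 109 left.
May 1871 has 31 days: 109 − 31 = 78 left.
April 1871 has 30 days: 78 − 30 = 48 left.
March 1871 has 31 days: 48 − 31 = 17 left.
February 1871 has 28 days; 28 − 17 = 11 → February 11, 1871.
Advancing 22 days from February 11, 1871:
February has 28 days, so 28 − 11 = 17 days remain after February 11, 1871; 22 − 17 = 5 left.
5 days into March 1871 → March 5, 1871.
Advancing 6 months from March 5, 1871:
month 3 + 6 = 9 → September 1871.
Day 5 is valid in September, giving September 5, 1871.
Going back 210 days from September 5, 1871:
Going back 5 days from September 5, 1871 reaches the end of the previous month; 210 − 5 = 205 left.
August 1871 has 31 days: 205 − 31 = 174 left.
July 1871 has 31 days: 174 − 31 = 143 left.
June 1871 has 30 days: 143 − 30 = 113 left.
May 1871 has 31 days: 113 − 31 = 82 left.
April 1871 has 30 days: 82 − 30 = 52 left.
March 1871 has 31 days: 52 − 31 = 21 left.
February 1871 has 28 days; 28 − 21 = 7 → February 7, 1871.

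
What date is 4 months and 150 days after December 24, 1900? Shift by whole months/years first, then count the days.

September 21, 1901

Adding 4 months and 150 days from December 24, 1900: first the month/year part, then the days.
month 12 + 4 = 16, which is month 4 of year 1901 → April 1901.
Day 24 is valid in April, giving April 24, 1901.
Now add 150 days from April 24, 1901.
April has 30 days, so 30 − 24 = 6 days remain after April 24, 1901; 150 − 6 = 144 left.
May 1901 has 31 days: 144 − 31 = 113 left.
June 1901 has 30 days: 113 − 30 = 83 left.
July 1901 has 31 days: 83 − 31 = 52 left.
August 1901 has 31 days: 52 − 31 = 21 left.
21 days into September 1901 → September 21, 1901.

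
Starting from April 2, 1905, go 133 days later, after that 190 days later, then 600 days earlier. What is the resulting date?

Counting forward 133 days from April 2, 1905:
April has 30 days, so 30 − 2 = 28 days remain after April 2, 1905; 133 − 28 = 105 left.
May 1905 has 31 days: 105 − 31 = 74 left.
June 1905 has 30 days: 74 − 30 = 44 left.
July 1905 has 31 days: 44 − 31 = 13 left.
13 days into August 1905 → August 13, 1905.
Adding 190 days from August 13, 1905:
August has 31 days, so 31 − 13 = 18 days remain after August 13, 1905; 190 − 18 = 172 left.
September 1905 has 30 days: 172 − 30 = 142 left.
October 1905 has 31 days: 142 − 31 = 111 left.
November 1905 has 30 days: 111 − 30 = 81 left.
December 1905 has 31 days: 81 − 31 = 50 left.
January 1906 has 31 days: 50 − 31 = 19 left.
19 days into February 1906 → February 19, 1906.
Going back 600 days from February 19, 1906:
Going back 19 days from February 19, 1906 reaches the end of the previous month; 600 − 19 = 581 left.
January 1906 has 31 days: 581 − 31 = 550 left.
December 1905 has 31 days: 550 − 31 = 519 left.
November 1905 has 30 days: 519 − 30 = 489 left.
October 1905 has 31 days: 489 − 31 = 458 left.
September 1905 has 30 days: 458 − 30 = 428 left.
August 1905 has 31 days: 428 − 31 = 397 left.
July 1905 has 31 days: 397 − 31 = 366 left.
June 1905 has 30 days: 366 − 30 = 336 left.
May 1905 has 31 days: 336 − 31 = 305 left.
April 1905 has 30 days: 305 − 30 = 275 left.
March 1905 has 31 days: 275 − 31 = 244 left.
February 1905 has 28 days (1905 is not a leap year): 244 − 28 = 216 left.
January 1905 has 31 days: 216 − 31 = 185 left.
December 1904 has 31 days: 185 − 31 = 154 left.
November 1904 has 30 days: 154 − 30 = 124 left.
October 1904 has 31 days: 124 − 31 = 93 left.
September 1904 has 30 days: 93 − 30 = 63 left.
August 1904 has 31 days: 63 − 31 = 32 left.
July 1904 has 31 days: 32 − 31 = 1 left.
June 1904 has 30 days; 30 − 1 = 29 → June 29, 1904.

June 29, 1904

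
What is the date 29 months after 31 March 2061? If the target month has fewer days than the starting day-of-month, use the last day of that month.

Adding 29 months from March 31, 2061.
month 3 + 29 = 32, which is month 8 of year 2063 → August 2063.
Day 31 is valid in August, giving August 31, 2063.

August 31, 2063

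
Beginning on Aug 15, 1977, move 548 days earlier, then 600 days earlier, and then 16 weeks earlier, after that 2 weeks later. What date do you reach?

March 18, 1974

Going back 548 days from August 15, 1977:
Going back 15 days from August 15, 1977 reaches the end of the previous month; 548 − 15 = 533 left.
July 1977 has 31 days: 533 − 31 = 502 left.
June 1977 has 30 days: 502 − 30 = 472 left.
May 1977 has 31 days: 472 − 31 = 441 left.
April 1977 has 30 days: 441 − 30 = 411 left.
March 1977 has 31 days: 411 − 31 = 380 left.
February 1977 has 28 days (1977 is not a leap year): 380 − 28 = 352 left.
January 1977 has 31 days: 352 − 31 = 321 left.
December 1976 has 31 days: 321 − 31 = 290 left.
November 1976 has 30 days: 290 − 30 = 260 left.
October 1976 has 31 days: 260 − 31 = 229 left.
September 1976 has 30 days: 229 − 30 = 199 left.
August 1976 has 31 days: 199 − 31 = 168 left.
July 1976 has 31 days: 168 − 31 = 137 left.
June 1976 has 30 days: 137 − 30 = 107 left.
May 1976 has 31 days: 107 − 31 = 76 left.
April 1976 has 30 days: 76 − 30 = 46 left.
March 1976 has 31 days: 46 − 31 = 15 left.
February 1976 has 29 days; 29 − 15 = 14 → February 14, 1976.
Subtracting 600 days from February 14, 1976:
Going back 14 days from February 14, 1976 reaches the end of the previous month; 600 − 14 = 586 left.
January 1976 has 31 days: 586 − 31 = 555 left.
December 1975 has 31 days: 555 − 31 = 524 left.
November 1975 has 30 days: 524 − 30 = 494 left.
October 1975 has 31 days: 494 − 31 = 463 left.
September 1975 has 30 days: 463 − 30 = 433 left.
August 1975 has 31 days: 433 − 31 = 402 left.
July 1975 has 31 days: 402 − 31 = 371 left.
June 1975 has 30 days: 371 − 30 = 341 left.
May 1975 has 31 days: 341 − 31 = 310 left.
April 1975 has 30 days: 310 − 30 = 280 left.
March 1975 has 31 days: 280 − 31 = 249 left.
February 1975 has 28 days (1975 is not a leap year): 249 − 28 = 221 left.
January 1975 has 31 days: 221 − 31 = 190 left.
December 1974 has 31 days: 190 − 31 = 159 left.
November 1974 has 30 days: 159 − 30 = 129 left.
October 1974 has 31 days: 129 − 31 = 98 left.
September 1974 has 30 days: 98 − 30 = 68 left.
August 1974 has 31 days: 68 − 31 = 37 left.
July 1974 has 31 days: 37 − 31 = 6 left.
June 1974 has 30 days; 30 − 6 = 24 → June 24, 1974.
Going back 16 weeks (= 112 days) from June 24, 1974:
Going back 24 days from June 24, 1974 reaches the end of the previous month; 112 − 24 = 88 left.
May 1974 has 31 days: 88 − 31 = 57 left.
April 1974 has 30 days: 57 − 30 = 27 left.
March 1974 has 31 days; 31 − 27 = 4 → March 4, 1974.
Adding 2 weeks (= 14 days) from March 4, 1974:
March has 31 days; 4 + 14 = 18, still in March.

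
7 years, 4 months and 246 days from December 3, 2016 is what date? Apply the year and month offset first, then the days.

Counting forward 7 years, 4 months and 246 days from December 3, 2016: first the month/year part, then the days.
+7 years → 2023; month 12 + 4 = 16, which is month 4 of year 2024 → April 2024.
Day 3 is valid in April, giving April 3, 2024.
Now add 246 days from April 3, 2024.
April has 30 days, so 30 − 3 = 27 days remain after April 3, 2024; 246 − 27 = 219 left.
May 2024 has 31 days: 219 − 31 = 188 left.
June 2024 has 30 days: 188 − 30 = 158 left.
July 2024 has 31 days: 158 − 31 = 127 left.
August 2024 has 31 days: 127 − 31 = 96 left.
September 2024 has 30 days: 96 − 30 = 66 left.
October 2024 has 31 days: 66 − 31 = 35 left.
November 2024 has 30 days: 35 − 30 = 5 left.
5 days into December 2024 → December 5, 2024.

December 5, 2024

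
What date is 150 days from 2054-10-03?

March 2, 2055

Counting forward 150 days from October 3, 2054.
October has 31 days, so 31 − 3 = 28 days remain after October 3, 2054; 150 − 28 = 122 left.
November 2054 has 30 days: 122 − 30 = 92 left.
December 2054 has 31 days: 92 − 31 = 61 left.
January 2055 has 31 days: 61 − 31 = 30 left.
February 2055 has 28 days (2055 is not a leap year): 30 − 28 = 2 left.
2 days into March 2055 → March 2, 2055.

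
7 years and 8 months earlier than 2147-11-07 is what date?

March 7, 2140

Going back 7 years and 8 months from November 7, 2147.
-7 years → 2140; month 11 − 8 = 3 → March 2140.
Day 7 is valid in March, giving March 7, 2140.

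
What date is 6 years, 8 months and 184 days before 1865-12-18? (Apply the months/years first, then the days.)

Subtracting 6 years, 8 months and 184 days from December 18, 1865: first the month/year part, then the days.
-6 years → 1859; month 12 − 8 = 4 → April 1859.
Day 18 is valid in April, giving April 18, 1859.
Now subtract 184 days from April 18, 1859.
Going back 18 days from April 18, 1859 reaches the end of the previous month; 184 − 18 = 166 left.
March 1859 has 31 days: 166 − 31 = 135 left.
February 1859 has 28 days (1859 is not a leap year): 135 − 28 = 107 left.
January 1859 has 31 days: 107 − 31 = 76 left.
December 1858 has 31 days: 76 − 31 = 45 left.
November 1858 has 30 days: 45 − 30 = 15 left.
October 1858 has 31 days; 31 − 15 = 16 → October 16, 1858.

October 16, 1858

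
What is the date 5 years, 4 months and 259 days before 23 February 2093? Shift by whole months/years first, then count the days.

Counting back 5 years, 4 months and 259 days from February 23, 2093: first the month/year part, then the days.
-5 years → 2088; month 2 − 4 = -2, which is month 10 of year 2087 → October 2087.
Day 23 is valid in October, giving October 23, 2087.
Now subtract 259 days from October 23, 2087.
Going back 23 days from October 23, 2087 reaches the end of the previous month; 259 − 23 = 236 left.
September 2087 has 30 days: 236 − 30 = 206 left.
August 2087 has 31 days: 206 − 31 = 175 left.
July 2087 has 31 days: 175 − 31 = 144 left.
June 2087 has 30 days: 144 − 30 = 114 left.
May 2087 has 31 days: 114 − 31 = 83 left.
April 2087 has 30 days: 83 − 30 = 53 left.
March 2087 has 31 days: 53 − 31 = 22 left.
February 2087 has 28 days; 28 − 22 = 6 → February 6, 2087.

February 6, 2087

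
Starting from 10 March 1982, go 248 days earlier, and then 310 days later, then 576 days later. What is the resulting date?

December 8, 1983

Subtracting 248 days from March 10, 1982:
Going back 10 days from March 10, 1982 reaches the end of the previous month; 248 − 10 = 238 left.
February 1982 has 28 days (1982 is not a leap year): 238 − 28 = 210 left.
January 1982 has 31 days: 210 − 31 = 179 left.
December 1981 has 31 days: 179 − 31 = 148 left.
November 1981 has 30 days: 148 − 30 = 118 left.
October 1981 has 31 days: 118 − 31 = 87 left.
September 1981 has 30 days: 87 − 30 = 57 left.
August 1981 has 31 days: 57 − 31 = 26 left.
July 1981 has 31 days; 31 − 26 = 5 → July 5, 1981.
Advancing 310 days from July 5, 1981:
July has 31 days, so 31 − 5 = 26 days remain after July 5, 1981; 310 − 26 = 284 left.
August 1981 has 31 days: 284 − 31 = 253 left.
September 1981 has 30 days: 253 − 30 = 223 left.
October 1981 has 31 days: 223 − 31 = 192 left.
November 1981 has 30 days: 192 − 30 = 162 left.
December 1981 has 31 days: 162 − 31 = 131 left.
January 1982 has 31 days: 131 − 31 = 100 left.
February 1982 has 28 days (1982 is not a leap year): 100 − 28 = 72 left.
March 1982 has 31 days: 72 − 31 = 41 left.
April 1982 has 30 days: 41 − 30 = 11 left.
11 days into May 1982 → May 11, 1982.
Adding 576 days from May 11, 1982:
May has 31 days, so 31 − 11 = 20 days remain after May 11, 1982; 576 − 20 = 556 left.
June 1982 has 30 days: 556 − 30 = 526 left.
July 1982 has 31 days: 526 − 31 = 495 left.
August 1982 has 31 days: 495 − 31 = 464 left.
September 1982 has 30 days: 464 − 30 = 434 left.
October 1982 has 31 days: 434 − 31 = 403 left.
November 1982 has 30 days: 403 − 30 = 373 left.
December 1982 has 31 days: 373 − 31 = 342 left.
January 1983 has 31 days: 342 − 31 = 311 left.
February 1983 has 28 days (1983 is not a leap year): 311 − 28 = 283 left.
March 1983 has 31 days: 283 − 31 = 252 left.
April 1983 has 30 days: 252 − 30 = 222 left.
May 1983 has 31 days: 222 − 31 = 191 left.
June 1983 has 30 days: 191 − 30 = 161 left.
July 1983 has 31 days: 161 − 31 = 130 left.
August 1983 has 31 days: 130 − 31 = 99 left.
September 1983 has 30 days: 99 − 30 = 69 left.
October 1983 has 31 days: 69 − 31 = 38 left.
November 1983 has 30 days: 38 − 30 = 8 left.
8 days into December 1983 → December 8, 1983.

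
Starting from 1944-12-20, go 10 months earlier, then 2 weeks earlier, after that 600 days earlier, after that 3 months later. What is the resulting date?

September 16, 1942

Counting back 10 months from December 20, 1944:
month 12 − 10 = 2 → February 1944.
Day 20 is valid in February, giving February 20, 1944.
Subtracting 2 weeks (= 14 days) from February 20, 1944:
20 − 14 = 6, still in February 1944.
Going back 600 days from February 6, 1944:
Going back 6 days from February 6, 1944 reaches the end of the previous month; 600 − 6 = 594 left.
January 1944 has 31 days: 594 − 31 = 563 left.
December 1943 has 31 days: 563 − 31 = 532 left.
November 1943 has 30 days: 532 − 30 = 502 left.
October 1943 has 31 days: 502 − 31 = 471 left.
September 1943 has 30 days: 471 − 30 = 441 left.
August 1943 has 31 days: 441 − 31 = 410 left.
July 1943 has 31 days: 410 − 31 = 379 left.
June 1943 has 30 days: 379 − 30 = 349 left.
May 1943 has 31 days: 349 − 31 = 318 left.
April 1943 has 30 days: 318 − 30 = 288 left.
March 1943 has 31 days: 288 − 31 = 257 left.
February 1943 has 28 days (1943 is not a leap year): 257 − 28 = 229 left.
January 1943 has 31 days: 229 − 31 = 198 left.
December 1942 has 31 days: 198 − 31 = 167 left.
November 1942 has 30 days: 167 − 30 = 137 left.
October 1942 has 31 days: 137 − 31 = 106 left.
September 1942 has 30 days: 106 − 30 = 76 left.
August 1942 has 31 days: 76 − 31 = 45 left.
July 1942 has 31 days: 45 − 31 = 14 left.
June 1942 has 30 days; 30 − 14 = 16 → June 16, 1942.
Counting forward 3 months from June 16, 1942:
month 6 + 3 = 9 → September 1942.
Day 16 is valid in September, giving September 16, 1942.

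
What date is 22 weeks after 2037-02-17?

July 21, 2037

Adding 22 weeks = 154 days from February 17, 2037.
February has 28 days, so 28 − 17 = 11 days remain after February 17, 2037; 154 − 11 = 143 left.
March 2037 has 31 days: 143 − 31 = 112 left.
April 2037 has 30 days: 112 − 30 = 82 left.
May 2037 has 31 days: 82 − 31 = 51 left.
June 2037 has 30 days: 51 − 30 = 21 left.
21 days into July 2037 → July 21, 2037.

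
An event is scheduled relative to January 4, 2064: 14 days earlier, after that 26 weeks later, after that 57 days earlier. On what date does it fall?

Going back 14 days from January 4, 2064:
Going back 4 days from January 4, 2064 reaches the end of the previous month; 14 − 4 = 10 left.
December 2063 has 31 days; 31 − 10 = 21 → December 21, 2063.
Counting forward 26 weeks (= 182 days) from December 21, 2063:
December has 31 days, so 31 − 21 = 10 days remain after December 21, 2063; 182 − 10 = 172 left.
January 2064 has 31 days: 172 − 31 = 141 left.
February 2064 has 29 days (2064 is a leap year): 141 − 29 = 112 left.
March 2064 has 31 days: 112 − 31 = 81 left.
April 2064 has 30 days: 81 − 30 = 51 left.
May 2064 has 31 days: 51 − 31 = 20 left.
20 days into June 2064 → June 20, 2064.
Counting back 57 days from June 20, 2064:
Going back 20 days from June 20, 2064 reaches the end of the previous month; 57 − 20 = 37 left.
May 2064 has 31 days: 37 − 31 = 6 left.
April 2064 has 30 days; 30 − 6 = 24 → April 24, 2064.

April 24, 2064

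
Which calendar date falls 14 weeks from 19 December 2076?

Counting forward 14 weeks = 98 days from December 19, 2076.
December has 31 days, so 31 − 19 = 12 days remain after December 19, 2076; 98 − 12 = 86 left.
January 2077 has 31 days: 86 − 31 = 55 left.
February 2077 has 28 days (2077 is not a leap year): 55 − 28 = 27 left.
27 days into March 2077 → March 27, 2077.

March 27, 2077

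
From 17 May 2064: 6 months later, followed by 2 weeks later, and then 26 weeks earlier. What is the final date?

Adding 6 months from May 17, 2064:
month 5 + 6 = 11 → November 2064.
Day 17 is valid in November, giving November 17, 2064.
Advancing 2 weeks (= 14 days) from November 17, 2064:
November has 30 days, so 30 − 17 = 13 days remain after November 17, 2064; 14 − 13 = 1 left.
1 day into December 2064 → December 1, 2064.
Going back 26 weeks (= 182 days) from December 1, 2064:
Going back 1 day from December 1, 2064 reaches the end of the previous month; 182 − 1 = 181 left.
November 2064 has 30 days: 181 − 30 = 151 left.
October 2064 has 31 days: 151 − 31 = 120 left.
September 2064 has 30 days: 120 − 30 = 90 left.
August 2064 has 31 days: 90 − 31 = 59 left.
July 2064 has 31 days: 59 − 31 = 28 left.
June 2064 has 30 days; 30 − 28 = 2 → June 2, 2064.

June 2, 2064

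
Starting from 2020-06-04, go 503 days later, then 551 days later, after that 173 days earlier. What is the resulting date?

Advancing 503 days from June 4, 2020:
June has 30 days, so 30 − 4 = 26 days remain after June 4, 2020; 503 − 26 = 477 left.
July 2020 has 31 days: 477 − 31 = 446 left.
August 2020 has 31 days: 446 − 31 = 415 left.
September 2020 has 30 days: 415 − 30 = 385 left.
October 2020 has 31 days: 385 − 31 = 354 left.
November 2020 has 30 days: 354 − 30 = 324 left.
December 2020 has 31 days: 324 − 31 = 293 left.
January 2021 has 31 days: 293 − 31 = 262 left.
February 2021 has 28 days (2021 is not a leap year): 262 − 28 = 234 left.
March 2021 has 31 days: 234 − 31 = 203 left.
April 2021 has 30 days: 203 − 30 = 173 left.
May 2021 has 31 days: 173 − 31 = 142 left.
June 2021 has 30 days: 142 − 30 = 112 left.
July 2021 has 31 days: 112 − 31 = 81 left.
August 2021 has 31 days: 81 − 31 = 50 left.
September 2021 has 30 days: 50 − 30 = 20 left.
20 days into October 2021 → October 20, 2021.
Adding 551 days from October 20, 2021:
October has 31 days, so 31 − 20 = 11 days remain after October 20, 2021; 551 − 11 = 540 left.
November 2021 has 30 days: 540 − 30 = 510 left.
December 2021 has 31 days: 510 − 31 = 479 left.
January 2022 has 31 days: 479 − 31 = 448 left.
February 2022 has 28 days (2022 is not a leap year): 448 − 28 = 420 left.
March 2022 has 31 days: 420 − 31 = 389 left.
April 2022 has 30 days: 389 − 30 = 359 left.
May 2022 has 31 days: 359 − 31 = 328 left.
June 2022 has 30 days: 328 − 30 = 298 left.
July 2022 has 31 days: 298 − 31 = 267 left.
August 2022 has 31 days: 267 − 31 = 236 left.
September 2022 has 30 days: 236 − 30 = 206 left.
October 2022 has 31 days: 206 − 31 = 175 left.
November 2022 has 30 days: 175 − 30 = 145 left.
December 2022 has 31 days: 145 − 31 = 114 left.
January 2023 has 31 days: 114 − 31 = 83 left.
February 2023 has 28 days (2023 is not a leap year): 83 − 28 = 55 left.
March 2023 has 31 days: 55 − 31 = 24 left.
24 days into April 2023 → April 24, 2023.
Counting back 173 days from April 24, 2023:
Going back 24 days from April 24, 2023 reaches the end of the previous month; 173 − 24 = 149 left.
March 2023 has 31 days: 149 − 31 = 118 left.
February 2023 has 28 days (2023 is not a leap year): 118 − 28 = 90 left.
January 2023 has 31 days: 90 − 31 = 59 left.
December 2022 has 31 days: 59 − 31 = 28 left.
November 2022 has 30 days; 30 − 28 = 2 → November 2, 2022.

November 2, 2022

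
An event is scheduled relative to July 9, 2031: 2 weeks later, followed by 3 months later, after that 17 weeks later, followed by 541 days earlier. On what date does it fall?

August 27, 2030

Advancing 2 weeks (= 14 days) from July 9, 2031:
July has 31 days; 9 + 14 = 23, still in July.
Adding 3 months from July 23, 2031:
month 7 + 3 = 10 → October 2031.
Day 23 is valid in October, giving October 23, 2031.
Adding 17 weeks (= 119 days) from October 23, 2031:
October has 31 days, so 31 − 23 = 8 days remain after October 23, 2031; 119 − 8 = 111 left.
November 2031 has 30 days: 111 − 30 = 81 left.
December 2031 has 31 days: 81 − 31 = 50 left.
January 2032 has 31 days: 50 − 31 = 19 left.
19 days into February 2032 → February 19, 2032.
Counting back 541 days from February 19, 2032:
Going back 19 days from February 19, 2032 reaches the end of the previous month; 541 − 19 = 522 left.
January 2032 has 31 days: 522 − 31 = 491 left.
December 2031 has 31 days: 491 − 31 = 460 left.
November 2031 has 30 days: 460 − 30 = 430 left.
October 2031 has 31 days: 430 − 31 = 399 left.
September 2031 has 30 days: 399 − 30 = 369 left.
August 2031 has 31 days: 369 − 31 = 338 left.
July 2031 has 31 days: 338 − 31 = 307 left.
June 2031 has 30 days: 307 − 30 = 277 left.
May 2031 has 31 days: 277 − 31 = 246 left.
April 2031 has 30 days: 246 − 30 = 216 left.
March 2031 has 31 days: 216 − 31 = 185 left.
February 2031 has 28 days (2031 is not a leap year): 185 − 28 = 157 left.
January 2031 has 31 days: 157 − 31 = 126 left.
December 2030 has 31 days: 126 − 31 = 95 left.
November 2030 has 30 days: 95 − 30 = 65 left.
October 2030 has 31 days: 65 − 31 = 34 left.
September 2030 has 30 days: 34 − 30 = 4 left.
August 2030 has 31 days; 31 − 4 = 27 → August 27, 2030.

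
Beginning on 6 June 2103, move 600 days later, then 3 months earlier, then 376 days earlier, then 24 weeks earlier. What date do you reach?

May 1, 2103

Counting forward 600 days from June 6, 2103:
June has 30 days, so 30 − 6 = 24 days remain after June 6, 2103; 600 − 24 = 576 left.
July 2103 has 31 days: 576 − 31 = 545 left.
August 2103 has 31 days: 545 − 31 = 514 left.
September 2103 has 30 days: 514 − 30 = 484 left.
October 2103 has 31 days: 484 − 31 = 453 left.
November 2103 has 30 days: 453 − 30 = 423 left.
December 2103 has 31 days: 423 − 31 = 392 left.
January 2104 has 31 days: 392 − 31 = 361 left.
February 2104 has 29 days (2104 is a leap year): 361 − 29 = 332 left.
March 2104 has 31 days: 332 − 31 = 301 left.
April 2104 has 30 days: 301 − 30 = 271 left.
May 2104 has 31 days: 271 − 31 = 240 left.
June 2104 has 30 days: 240 − 30 = 210 left.
July 2104 has 31 days: 210 − 31 = 179 left.
August 2104 has 31 days: 179 − 31 = 148 left.
September 2104 has 30 days: 148 − 30 = 118 left.
October 2104 has 31 days: 118 − 31 = 87 left.
November 2104 has 30 days: 87 − 30 = 57 left.
December 2104 has 31 days: 57 − 31 = 26 left.
26 days into January 2105 → January 26, 2105.
Going back 3 months from January 26, 2105:
month 1 − 3 = -2, which is month 10 of year 2104 → October 2104.
Day 26 is valid in October, giving October 26, 2104.
Going back 376 days from October 26, 2104:
Going back 26 days from October 26, 2104 reaches the end of the previous month; 376 − 26 = 350 left.
September 2104 has 30 days: 350 − 30 = 320 left.
August 2104 has 31 days: 320 − 31 = 289 left.
July 2104 has 31 days: 289 − 31 = 258 left.
June 2104 has 30 days: 258 − 30 = 228 left.
May 2104 has 31 days: 228 − 31 = 197 left.
April 2104 has 30 days: 197 − 30 = 167 left.
March 2104 has 31 days: 167 − 31 = 136 left.
February 2104 has 29 days (2104 is a leap year): 136 − 29 = 107 left.
January 2104 has 31 days: 107 − 31 = 76 left.
December 2103 has 31 days: 76 − 31 = 45 left.
November 2103 has 30 days: 45 − 30 = 15 left.
October 2103 has 31 days; 31 − 15 = 16 → October 16, 2103.
Counting back 24 weeks (= 168 days) from October 16, 2103:
Going back 16 days from October 16, 2103 reaches the end of the previous month; 168 − 16 = 152 left.
September 2103 has 30 days: 152 − 30 = 122 left.
August 2103 has 31 days: 122 − 31 = 91 left.
July 2103 has 31 days: 91 − 31 = 60 left.
June 2103 has 30 days: 60 − 30 = 30 left.
May 2103 has 31 days; 31 − 30 = 1 → May 1, 2103.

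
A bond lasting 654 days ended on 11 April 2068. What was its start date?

June 27, 2066

Counting back 654 days from April 11, 2068.
Going back 11 days from April 11, 2068 reaches the end of the previous month; 654 − 11 = 643 left.
March 2068 has 31 days: 643 − 31 = 612 left.
February 2068 has 29 days (2068 is a leap year): 612 − 29 = 583 left.
January 2068 has 31 days: 583 − 31 = 552 left.
December 2067 has 31 days: 552 − 31 = 521 left.
November 2067 has 30 days: 521 − 30 = 491 left.
October 2067 has 31 days: 491 − 31 = 460 left.
September 2067 has 30 days: 460 − 30 = 430 left.
August 2067 has 31 days: 430 − 31 = 399 left.
July 2067 has 31 days: 399 − 31 = 368 left.
June 2067 has 30 days: 368 − 30 = 338 left.
May 2067 has 31 days: 338 − 31 = 307 left.
April 2067 has 30 days: 307 − 30 = 277 left.
March 2067 has 31 days: 277 − 31 = 246 left.
February 2067 has 28 days (2067 is not a leap year): 246 − 28 = 218 left.
January 2067 has 31 days: 218 − 31 = 187 left.
December 2066 has 31 days: 187 − 31 = 156 left.
November 2066 has 30 days: 156 − 30 = 126 left.
October 2066 has 31 days: 126 − 31 = 95 left.
September 2066 has 30 days: 95 − 30 = 65 left.
August 2066 has 31 days: 65 − 31 = 34 left.
July 2066 has 31 days: 34 − 31 = 3 left.
June 2066 has 30 days; 30 − 3 = 27 → June 27, 2066.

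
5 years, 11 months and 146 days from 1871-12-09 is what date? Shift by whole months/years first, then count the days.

April 4, 1878

Counting forward 5 years, 11 months and 146 days from December 9, 1871: first the month/year part, then the days.
+5 years → 1876; month 12 + 11 = 23, which is month 11 of year 1877 → November 1877.
Day 9 is valid in November, giving November 9, 1877.
Now add 146 days from November 9, 1877.
November has 30 days, so 30 − 9 = 21 days remain after November 9, 1877; 146 − 21 = 125 left.
December 1877 has 31 days: 125 − 31 = 94 left.
January 1878 has 31 days: 94 − 31 = 63 left.
February 1878 has 28 days (1878 is not a leap year): 63 − 28 = 35 left.
March 1878 has 31 days: 35 − 31 = 4 left.
4 days into April 1878 → April 4, 1878.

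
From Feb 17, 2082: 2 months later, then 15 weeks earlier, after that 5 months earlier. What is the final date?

August 2, 2081

Counting forward 2 months from February 17, 2082:
month 2 + 2 = 4 → April 2082.
Day 17 is valid in April, giving April 17, 2082.
Subtracting 15 weeks (= 105 days) from April 17, 2082:
Going back 17 days from April 17, 2082 reaches the end of the previous month; 105 − 17 = 88 left.
March 2082 has 31 days: 88 − 31 = 57 left.
February 2082 has 28 days (2082 is not a leap year): 57 − 28 = 29 left.
January 2082 has 31 days; 31 − 29 = 2 → January 2, 2082.
Going back 5 months from January 2, 2082:
month 1 − 5 = -4, which is month 8 of year 2081 → August 2081.
Day 2 is valid in August, giving August 2, 2081.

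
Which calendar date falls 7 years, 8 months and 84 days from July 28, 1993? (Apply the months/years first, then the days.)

June 20, 2001

Counting forward 7 years, 8 months and 84 days from July 28, 1993: first the month/year part, then the days.
+7 years → 2000; month 7 + 8 = 15, which is month 3 of year 2001 → March 2001.
Day 28 is valid in March, giving March 28, 2001.
Now add 84 days from March 28, 2001.
March has 31 days, so 31 − 28 = 3 days remain after March 28, 2001; 84 − 3 = 81 left.
April 2001 has 30 days: 81 − 30 = 51 left.
May 2001 has 31 days: 51 − 31 = 20 left.
20 days into June 2001 → June 20, 2001.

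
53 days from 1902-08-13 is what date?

Counting forward 53 days from August 13, 1902.
August has 31 days, so 31 − 13 = 18 days remain after August 13, 1902; 53 − 18 = 35 left.
September 1902 has 30 days: 35 − 30 = 5 left.
5 days into October 1902 → October 5, 1902.

October 5, 1902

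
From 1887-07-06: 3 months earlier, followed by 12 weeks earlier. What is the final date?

Going back 3 months from July 6, 1887:
month 7 − 3 = 4 → April 1887.
Day 6 is valid in April, giving April 6, 1887.
Going back 12 weeks (= 84 days) from April 6, 1887:
Going back 6 days from April 6, 1887 reaches the end of the previous month; 84 − 6 = 78 left.
March 1887 has 31 days: 78 − 31 = 47 left.
February 1887 has 28 days (1887 is not a leap year): 47 − 28 = 19 left.
January 1887 has 31 days; 31 − 19 = 12 → January 12, 1887.

January 12, 1887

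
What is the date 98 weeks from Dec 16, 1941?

November 2, 1943

Counting forward 98 weeks = 686 days from December 16, 1941.
December has 31 days, so 31 − 16 = 15 days remain after December 16, 1941; 686 − 15 = 671 left.
January 1942 has 31 days: 671 − 31 = 640 left.
February 1942 has 28 days (1942 is not a leap year): 640 − 28 = 612 left.
March 1942 has 31 days: 612 − 31 = 581 left.
April 1942 has 30 days: 581 − 30 = 551 left.
May 1942 has 31 days: 551 − 31 = 520 left.
June 1942 has 30 days: 520 − 30 = 490 left.
July 1942 has 31 days: 490 − 31 = 459 left.
August 1942 has 31 days: 459 − 31 = 428 left.
September 1942 has 30 days: 428 − 30 = 398 left.
October 1942 has 31 days: 398 − 31 = 367 left.
November 1942 has 30 days: 367 − 30 = 337 left.
December 1942 has 31 days: 337 − 31 = 306 left.
January 1943 has 31 days: 306 − 31 = 275 left.
February 1943 has 28 days (1943 is not a leap year): 275 − 28 = 247 left.
March 1943 has 31 days: 247 − 31 = 216 left.
April 1943 has 30 days: 216 − 30 = 186 left.
May 1943 has 31 days: 186 − 31 = 155 left.
June 1943 has 30 days: 155 − 30 = 125 left.
July 1943 has 31 days: 125 − 31 = 94 left.
August 1943 has 31 days: 94 − 31 = 63 left.
September 1943 has 30 days: 63 − 30 = 33 left.
October 1943 has 31 days: 33 − 31 = 2 left.
2 days into November 1943 → November 2, 1943.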